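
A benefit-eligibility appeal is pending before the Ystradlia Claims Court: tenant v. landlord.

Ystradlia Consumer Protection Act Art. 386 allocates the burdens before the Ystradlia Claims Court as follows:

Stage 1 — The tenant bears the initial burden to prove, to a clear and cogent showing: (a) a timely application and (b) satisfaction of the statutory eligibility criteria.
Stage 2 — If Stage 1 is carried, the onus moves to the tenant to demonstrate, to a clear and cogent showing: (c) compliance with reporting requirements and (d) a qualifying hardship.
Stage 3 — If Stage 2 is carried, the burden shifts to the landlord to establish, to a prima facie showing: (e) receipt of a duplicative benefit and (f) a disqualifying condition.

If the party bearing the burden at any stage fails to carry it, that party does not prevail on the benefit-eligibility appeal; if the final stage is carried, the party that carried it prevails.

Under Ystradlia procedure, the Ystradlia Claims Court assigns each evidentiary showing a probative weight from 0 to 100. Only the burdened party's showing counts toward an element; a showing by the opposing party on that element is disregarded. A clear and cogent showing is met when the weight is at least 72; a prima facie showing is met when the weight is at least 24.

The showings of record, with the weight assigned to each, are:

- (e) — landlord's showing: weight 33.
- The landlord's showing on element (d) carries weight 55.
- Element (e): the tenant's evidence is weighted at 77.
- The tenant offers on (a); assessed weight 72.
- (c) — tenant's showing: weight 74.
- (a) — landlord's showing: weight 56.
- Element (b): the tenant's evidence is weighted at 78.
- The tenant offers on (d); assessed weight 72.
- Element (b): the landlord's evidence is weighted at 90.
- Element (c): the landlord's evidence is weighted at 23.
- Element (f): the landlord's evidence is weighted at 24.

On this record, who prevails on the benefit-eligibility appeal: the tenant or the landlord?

Stage 1 — burden on tenant; standard: a clear and cogent showing (weight is at least 72).
    (a): 72 (landlord's 56 disregarded) ≥ 72 [met]
    (b): 78 (landlord's 90 disregarded) ≥ 72 [met]
  Stage 1 carried; the burden remains with the tenant.
Stage 2 — burden on tenant; standard: a clear and cogent showing (weight is at least 72).
    (c): 74 (landlord's 23 disregarded) ≥ 72 [met]
    (d): 72 (landlord's 55 disregarded) ≥ 72 [met]
  The tenant carries Stage 2; the landlord now bears the burden.
Stage 3 — burden on landlord; standard: a prima facie showing (weight is at least 24).
    (e): 33 (tenant's 77 disregarded) ≥ 24 [met]
    (f): 24 ≥ 24 [met]
  Stage 3 carried; the final stage is satisfied.
All stages carried — the landlord prevails.

landlord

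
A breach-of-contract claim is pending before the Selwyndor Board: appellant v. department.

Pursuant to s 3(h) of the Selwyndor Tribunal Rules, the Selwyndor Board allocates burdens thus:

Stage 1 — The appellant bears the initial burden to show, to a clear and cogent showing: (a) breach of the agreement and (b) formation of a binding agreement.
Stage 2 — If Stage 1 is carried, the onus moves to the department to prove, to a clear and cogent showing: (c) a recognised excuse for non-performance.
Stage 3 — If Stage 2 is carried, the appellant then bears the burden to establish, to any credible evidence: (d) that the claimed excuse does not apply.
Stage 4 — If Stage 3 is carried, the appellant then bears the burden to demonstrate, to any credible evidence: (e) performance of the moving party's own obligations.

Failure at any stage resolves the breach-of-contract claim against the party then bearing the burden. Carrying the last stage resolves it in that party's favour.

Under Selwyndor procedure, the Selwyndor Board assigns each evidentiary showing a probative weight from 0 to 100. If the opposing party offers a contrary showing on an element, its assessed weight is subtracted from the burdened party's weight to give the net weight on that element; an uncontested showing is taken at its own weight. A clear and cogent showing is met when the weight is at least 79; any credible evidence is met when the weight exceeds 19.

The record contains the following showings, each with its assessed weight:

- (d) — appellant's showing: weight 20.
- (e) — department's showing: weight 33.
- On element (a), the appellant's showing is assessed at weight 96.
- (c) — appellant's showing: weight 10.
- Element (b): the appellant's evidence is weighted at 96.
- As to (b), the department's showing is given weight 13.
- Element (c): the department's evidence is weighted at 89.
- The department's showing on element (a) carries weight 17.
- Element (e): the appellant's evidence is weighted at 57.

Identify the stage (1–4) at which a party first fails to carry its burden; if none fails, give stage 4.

stage 4

Stage 1 — burden on appellant; standard: a clear and cogent showing (weight is at least 79).
    (a): 96 − 17 = 79 ≥ 79 [met]
    (b): 96 − 13 = 83 ≥ 79 [met]
  Stage 1 carried; the burden shifts to the department.
Stage 2 — burden on department; standard: a clear and cogent showing (weight is at least 79).
    (c): 89 − 10 = 79 ≥ 79 [met]
  Stage 2 carried; the burden shifts to the appellant.
Stage 3 — burden on appellant; standard: any credible evidence (weight exceeds 19).
    (d): 20 > 19 [met]
  Stage 3 carried; the burden remains with the appellant.
Stage 4 — burden on appellant; standard: any credible evidence (weight exceeds 19).
    (e): 57 − 33 = 24 > 19 [met]
  Stage 4 carried; the final stage is satisfied.
Every stage carried; the appellant prevails.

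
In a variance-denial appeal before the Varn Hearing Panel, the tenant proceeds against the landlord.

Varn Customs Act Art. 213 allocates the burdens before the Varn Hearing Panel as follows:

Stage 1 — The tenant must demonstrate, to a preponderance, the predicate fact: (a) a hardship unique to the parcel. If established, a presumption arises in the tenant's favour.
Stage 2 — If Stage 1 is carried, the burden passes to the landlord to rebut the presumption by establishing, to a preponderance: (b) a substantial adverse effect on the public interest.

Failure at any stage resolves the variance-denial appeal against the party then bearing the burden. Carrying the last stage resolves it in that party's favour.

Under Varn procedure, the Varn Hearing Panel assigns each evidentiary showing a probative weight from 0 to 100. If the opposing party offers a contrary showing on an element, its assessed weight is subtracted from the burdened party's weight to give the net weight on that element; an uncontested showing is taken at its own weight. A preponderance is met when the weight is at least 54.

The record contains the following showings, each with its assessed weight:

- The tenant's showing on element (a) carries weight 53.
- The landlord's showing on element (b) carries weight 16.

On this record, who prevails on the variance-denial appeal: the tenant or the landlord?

Stage 1 — burden on tenant; standard: a preponderance (weight is at least 54).
    (a): 53 < 54 [not met]
  Stage 1 not carried; the tenant fails its burden.
The analysis ends at Stage 1; the landlord prevails.

landlord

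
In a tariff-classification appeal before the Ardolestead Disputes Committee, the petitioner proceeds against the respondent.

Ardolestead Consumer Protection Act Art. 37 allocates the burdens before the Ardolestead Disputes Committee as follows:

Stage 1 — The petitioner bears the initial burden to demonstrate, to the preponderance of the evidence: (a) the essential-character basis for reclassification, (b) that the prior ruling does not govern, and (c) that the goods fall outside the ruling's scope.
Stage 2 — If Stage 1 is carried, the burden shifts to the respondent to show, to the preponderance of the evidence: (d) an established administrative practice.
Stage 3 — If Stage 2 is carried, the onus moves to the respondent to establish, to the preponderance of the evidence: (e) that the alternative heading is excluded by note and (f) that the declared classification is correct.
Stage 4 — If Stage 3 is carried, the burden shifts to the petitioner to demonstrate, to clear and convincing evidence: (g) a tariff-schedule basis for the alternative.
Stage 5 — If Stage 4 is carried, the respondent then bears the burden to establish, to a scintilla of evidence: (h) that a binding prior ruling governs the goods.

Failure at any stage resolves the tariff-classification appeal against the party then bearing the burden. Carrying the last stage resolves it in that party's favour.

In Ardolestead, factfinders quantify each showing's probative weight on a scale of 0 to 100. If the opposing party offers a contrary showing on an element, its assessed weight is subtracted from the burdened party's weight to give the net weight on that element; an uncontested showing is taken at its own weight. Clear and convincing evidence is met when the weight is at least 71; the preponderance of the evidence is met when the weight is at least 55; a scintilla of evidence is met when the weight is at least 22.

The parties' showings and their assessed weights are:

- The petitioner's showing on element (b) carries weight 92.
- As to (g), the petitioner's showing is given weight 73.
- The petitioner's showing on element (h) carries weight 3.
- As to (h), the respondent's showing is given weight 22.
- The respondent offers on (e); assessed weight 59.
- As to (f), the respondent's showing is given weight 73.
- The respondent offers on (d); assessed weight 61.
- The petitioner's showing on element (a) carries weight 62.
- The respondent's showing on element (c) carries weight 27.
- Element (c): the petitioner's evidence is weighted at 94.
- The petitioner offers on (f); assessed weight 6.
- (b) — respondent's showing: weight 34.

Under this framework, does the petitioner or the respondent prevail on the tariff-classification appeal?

Stage 1 — burden on petitioner; standard: the preponderance of the evidence (weight is at least 55).
    (a): 62 ≥ 55 [met]
    (b): 92 − 34 = 58 ≥ 55 [met]
    (c): 94 − 27 = 67 ≥ 55 [met]
  Stage 1 carried; the burden shifts to the respondent.
Stage 2 — burden on respondent; standard: the preponderance of the evidence (weight is at least 55).
    (d): 61 ≥ 55 [met]
  All elements met. The respondent retains the burden for Stage 3.
Stage 3 — burden on respondent; standard: the preponderance of the evidence (weight is at least 55).
    (e): 59 ≥ 55 [met]
    (f): 73 − 6 = 67 ≥ 55 [met]
  All elements met. The burden passes to the petitioner.
Stage 4 — burden on petitioner; standard: clear and convincing evidence (weight is at least 71).
    (g): 73 ≥ 71 [met]
  The petitioner carries Stage 4; the respondent now bears the burden.
Stage 5 — burden on respondent; standard: a scintilla of evidence (weight is at least 22).
    (h): 22 − 3 = 19 < 22 [not met]
  Not every element is met, so the respondent fails to carry Stage 5.
The petitioner prevails.

petitioner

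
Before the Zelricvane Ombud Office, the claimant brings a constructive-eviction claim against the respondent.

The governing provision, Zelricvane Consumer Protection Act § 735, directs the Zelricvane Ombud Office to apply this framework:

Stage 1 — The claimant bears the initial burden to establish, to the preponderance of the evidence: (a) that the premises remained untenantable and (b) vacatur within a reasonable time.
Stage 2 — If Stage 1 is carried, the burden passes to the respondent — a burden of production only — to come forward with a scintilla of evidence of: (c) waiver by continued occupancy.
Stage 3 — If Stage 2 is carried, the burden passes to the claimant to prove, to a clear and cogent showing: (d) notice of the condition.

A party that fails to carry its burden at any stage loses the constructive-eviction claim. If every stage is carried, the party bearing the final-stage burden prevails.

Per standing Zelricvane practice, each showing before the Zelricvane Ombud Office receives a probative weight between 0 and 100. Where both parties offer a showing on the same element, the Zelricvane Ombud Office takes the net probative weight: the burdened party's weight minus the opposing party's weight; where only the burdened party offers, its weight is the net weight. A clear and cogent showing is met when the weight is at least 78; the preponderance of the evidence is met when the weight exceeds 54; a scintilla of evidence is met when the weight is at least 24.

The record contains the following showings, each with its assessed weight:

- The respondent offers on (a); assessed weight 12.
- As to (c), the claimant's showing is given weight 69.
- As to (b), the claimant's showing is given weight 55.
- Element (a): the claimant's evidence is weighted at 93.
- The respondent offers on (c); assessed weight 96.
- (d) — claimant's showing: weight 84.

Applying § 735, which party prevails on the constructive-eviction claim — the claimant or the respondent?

claimant

Stage 1 (claimant, the preponderance of the evidence, weight exceeds 54): (a) net 93−12=81 > 54 — meets; (b) 55 > 54 — meets.
  The claimant carries Stage 1; the respondent now bears the burden.
Stage 2 (respondent, a scintilla of evidence, weight is at least 24): (c) net 96−69=27 ≥ 24 — meets.
  Stage 2 is satisfied; the onus moves to the claimant.
Stage 3 (claimant, a clear and cogent showing, weight is at least 78): (d) 84 ≥ 78 — meets.
  Stage 3 carried; the final stage is satisfied.
With every stage satisfied, the claimant prevails.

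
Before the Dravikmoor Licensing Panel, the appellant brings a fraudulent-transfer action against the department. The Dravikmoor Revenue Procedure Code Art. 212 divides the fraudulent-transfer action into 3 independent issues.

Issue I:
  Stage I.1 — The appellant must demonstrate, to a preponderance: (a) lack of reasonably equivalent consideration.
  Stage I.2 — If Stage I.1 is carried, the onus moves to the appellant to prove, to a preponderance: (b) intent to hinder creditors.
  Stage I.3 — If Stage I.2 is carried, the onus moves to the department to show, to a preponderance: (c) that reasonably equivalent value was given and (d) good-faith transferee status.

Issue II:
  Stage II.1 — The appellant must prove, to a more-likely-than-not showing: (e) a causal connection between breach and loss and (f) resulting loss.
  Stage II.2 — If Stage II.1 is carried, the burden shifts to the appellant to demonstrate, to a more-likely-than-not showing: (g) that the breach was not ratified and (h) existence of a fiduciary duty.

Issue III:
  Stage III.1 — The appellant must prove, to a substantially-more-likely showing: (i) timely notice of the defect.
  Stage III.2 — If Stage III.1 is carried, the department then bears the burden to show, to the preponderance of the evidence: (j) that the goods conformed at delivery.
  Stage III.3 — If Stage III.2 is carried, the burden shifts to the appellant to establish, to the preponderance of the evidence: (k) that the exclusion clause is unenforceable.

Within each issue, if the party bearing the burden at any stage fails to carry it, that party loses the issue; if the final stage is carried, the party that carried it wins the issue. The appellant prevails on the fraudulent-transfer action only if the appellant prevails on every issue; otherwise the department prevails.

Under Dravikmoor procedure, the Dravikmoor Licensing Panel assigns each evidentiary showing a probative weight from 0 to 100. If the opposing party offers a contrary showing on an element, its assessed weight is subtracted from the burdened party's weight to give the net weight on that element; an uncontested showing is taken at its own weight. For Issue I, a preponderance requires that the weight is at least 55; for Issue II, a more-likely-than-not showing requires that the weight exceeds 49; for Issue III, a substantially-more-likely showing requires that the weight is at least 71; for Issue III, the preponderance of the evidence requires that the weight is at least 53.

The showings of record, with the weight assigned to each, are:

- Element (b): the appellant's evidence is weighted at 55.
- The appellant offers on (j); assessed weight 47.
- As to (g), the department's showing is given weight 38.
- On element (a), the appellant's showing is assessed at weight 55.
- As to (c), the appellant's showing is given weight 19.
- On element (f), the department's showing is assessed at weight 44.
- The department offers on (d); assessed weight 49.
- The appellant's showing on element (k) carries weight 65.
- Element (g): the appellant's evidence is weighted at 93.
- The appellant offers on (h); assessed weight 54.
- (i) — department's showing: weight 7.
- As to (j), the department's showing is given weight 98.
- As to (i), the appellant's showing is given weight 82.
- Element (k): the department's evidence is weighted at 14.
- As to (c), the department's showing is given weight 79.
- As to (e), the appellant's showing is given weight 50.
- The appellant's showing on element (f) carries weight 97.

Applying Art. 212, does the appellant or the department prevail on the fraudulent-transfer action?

appellant

— Issue I —
Stage I.1 — burden on appellant; standard: a preponderance (weight is at least 55).
    (a): 55 ≥ 55 [met]
  All elements met. The appellant retains the burden for Stage I.2.
Stage I.2 — burden on appellant; standard: a preponderance (weight is at least 55).
    (b): 55 ≥ 55 [met]
  All elements met. The burden passes to the department.
Stage I.3 — burden on department; standard: a preponderance (weight is at least 55).
    (c): 79 − 19 = 60 ≥ 55 [met]
    (d): 49 < 55 [not met]
  Stage I.3 not carried; the department fails its burden.
The appellant prevails on this issue.
— Issue II —
Stage II.1 (appellant, a more-likely-than-not showing, weight exceeds 49): (e) 50 > 49 — meets; (f) net 97−44=53 > 49 — meets.
  All elements met. The appellant retains the burden for Stage II.2.
Stage II.2 (appellant, a more-likely-than-not showing, weight exceeds 49): (g) net 93−38=55 > 49 — meets; (h) 54 > 49 — meets.
  The appellant carries the last stage.
All stages carried — the appellant prevails on this issue.
— Issue III —
Stage III.1 (appellant, a substantially-more-likely showing, weight is at least 71): (i) net 82−7=75 ≥ 71 — meets.
  All elements met. The burden passes to the department.
Stage III.2 (department, the preponderance of the evidence, weight is at least 53): (j) net 98−47=51 < 53 — fails.
  Not every element is met, so the department fails to carry Stage III.2.
So the appellant prevails on this issue.
Per-issue: Issue I → appellant; Issue II → appellant; Issue III → appellant. The appellant must prevail on every issue; overall, the appellant prevails.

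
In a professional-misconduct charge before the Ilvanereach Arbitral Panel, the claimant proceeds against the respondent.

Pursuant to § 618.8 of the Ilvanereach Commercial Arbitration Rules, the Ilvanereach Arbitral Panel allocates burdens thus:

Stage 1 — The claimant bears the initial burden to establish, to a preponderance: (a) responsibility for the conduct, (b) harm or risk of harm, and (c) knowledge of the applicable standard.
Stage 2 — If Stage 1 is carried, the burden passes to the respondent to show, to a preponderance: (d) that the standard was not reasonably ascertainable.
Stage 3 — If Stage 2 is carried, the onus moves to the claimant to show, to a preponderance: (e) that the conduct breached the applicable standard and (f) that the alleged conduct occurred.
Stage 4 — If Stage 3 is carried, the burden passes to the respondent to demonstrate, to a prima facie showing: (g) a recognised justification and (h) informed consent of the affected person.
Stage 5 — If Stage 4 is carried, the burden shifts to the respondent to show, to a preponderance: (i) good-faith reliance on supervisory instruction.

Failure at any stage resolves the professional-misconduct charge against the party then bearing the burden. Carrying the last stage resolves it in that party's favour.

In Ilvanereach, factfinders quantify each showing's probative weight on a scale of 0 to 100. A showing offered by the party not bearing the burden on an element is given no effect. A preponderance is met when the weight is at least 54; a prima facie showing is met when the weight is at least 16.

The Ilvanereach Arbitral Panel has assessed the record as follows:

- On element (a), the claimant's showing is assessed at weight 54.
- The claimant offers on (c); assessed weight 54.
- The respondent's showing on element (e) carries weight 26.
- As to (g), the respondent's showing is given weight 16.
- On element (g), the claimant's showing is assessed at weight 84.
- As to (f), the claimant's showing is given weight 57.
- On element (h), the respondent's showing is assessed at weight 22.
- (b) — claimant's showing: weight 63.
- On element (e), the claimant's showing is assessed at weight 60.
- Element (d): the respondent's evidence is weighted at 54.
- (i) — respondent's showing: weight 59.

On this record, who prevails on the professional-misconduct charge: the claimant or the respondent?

At Stage 1 the claimant must meet a preponderance (weight is at least 54): on (a) the weight is 54, ≥ 54, so (a) meets the standard; on (b) the weight is 63, ≥ 54, so (b) meets the standard; on (c) the weight is 54, ≥ 54, so (c) meets the standard.
  Stage 1 carried; the burden shifts to the respondent.
At Stage 2 the respondent must meet a preponderance (weight is at least 54): on (d) the weight is 54, ≥ 54, so (d) meets the standard.
  The respondent carries Stage 2; the claimant now bears the burden.
At Stage 3 the claimant must meet a preponderance (weight is at least 54): on (e) the weight is 60 (the respondent's 26 is given no effect), ≥ 54, so (e) meets the standard; on (f) the weight is 57, which does reach 54, so (f) meets the standard.
  Stage 3 carried; the burden shifts to the respondent.
At Stage 4 the respondent must meet a prima facie showing (weight is at least 16): on (g) the weight is 16 (the claimant's 84 is given no effect), which does reach 16, so (g) meets the standard; on (h) the weight is 22, which does reach 16, so (h) meets the standard.
  Stage 4 carried; the burden remains with the respondent.
At Stage 5 the respondent must meet a preponderance (weight is at least 54): on (i) the weight is 59, ≥ 54, so (i) meets the standard.
  Stage 5 carried; the final stage is satisfied.
With every stage satisfied, the respondent prevails.

respondent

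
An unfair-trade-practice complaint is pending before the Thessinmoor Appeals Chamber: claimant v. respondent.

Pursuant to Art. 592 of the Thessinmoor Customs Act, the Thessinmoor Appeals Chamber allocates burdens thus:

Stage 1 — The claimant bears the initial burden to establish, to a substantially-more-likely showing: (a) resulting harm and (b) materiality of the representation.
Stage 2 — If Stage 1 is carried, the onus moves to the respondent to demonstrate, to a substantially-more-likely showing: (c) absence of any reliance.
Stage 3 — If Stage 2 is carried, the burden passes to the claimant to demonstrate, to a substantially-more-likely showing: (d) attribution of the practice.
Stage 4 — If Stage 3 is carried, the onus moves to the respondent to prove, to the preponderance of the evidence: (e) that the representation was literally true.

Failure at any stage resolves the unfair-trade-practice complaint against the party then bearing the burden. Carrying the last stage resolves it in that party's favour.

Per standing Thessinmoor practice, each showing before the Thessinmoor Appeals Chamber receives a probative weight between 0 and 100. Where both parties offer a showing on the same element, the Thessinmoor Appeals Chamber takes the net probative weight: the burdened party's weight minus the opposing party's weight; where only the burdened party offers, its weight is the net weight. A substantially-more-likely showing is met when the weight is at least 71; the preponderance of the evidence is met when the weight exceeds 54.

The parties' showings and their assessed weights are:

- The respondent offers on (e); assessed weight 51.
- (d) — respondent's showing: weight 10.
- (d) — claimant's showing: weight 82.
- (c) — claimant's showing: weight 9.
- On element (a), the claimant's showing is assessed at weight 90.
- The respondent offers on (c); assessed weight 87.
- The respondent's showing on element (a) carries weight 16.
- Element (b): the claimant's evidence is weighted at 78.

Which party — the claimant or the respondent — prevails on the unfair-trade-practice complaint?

claimant

Stage 1 (claimant, a substantially-more-likely showing, weight is at least 71): (a) net 90−16=74 ≥ 71 — meets; (b) 78 ≥ 71 — meets.
  Stage 1 carried; the burden shifts to the respondent.
Stage 2 (respondent, a substantially-more-likely showing, weight is at least 71): (c) net 87−9=78 ≥ 71 — meets.
  The respondent carries Stage 2; the claimant now bears the burden.
Stage 3 (claimant, a substantially-more-likely showing, weight is at least 71): (d) net 82−10=72 ≥ 71 — meets.
  Stage 3 carried; the burden shifts to the respondent.
Stage 4 (respondent, the preponderance of the evidence, weight exceeds 54): (e) 51 ≤ 54 — fails.
  Not every element is met, so the respondent fails to carry Stage 4.
The claimant prevails.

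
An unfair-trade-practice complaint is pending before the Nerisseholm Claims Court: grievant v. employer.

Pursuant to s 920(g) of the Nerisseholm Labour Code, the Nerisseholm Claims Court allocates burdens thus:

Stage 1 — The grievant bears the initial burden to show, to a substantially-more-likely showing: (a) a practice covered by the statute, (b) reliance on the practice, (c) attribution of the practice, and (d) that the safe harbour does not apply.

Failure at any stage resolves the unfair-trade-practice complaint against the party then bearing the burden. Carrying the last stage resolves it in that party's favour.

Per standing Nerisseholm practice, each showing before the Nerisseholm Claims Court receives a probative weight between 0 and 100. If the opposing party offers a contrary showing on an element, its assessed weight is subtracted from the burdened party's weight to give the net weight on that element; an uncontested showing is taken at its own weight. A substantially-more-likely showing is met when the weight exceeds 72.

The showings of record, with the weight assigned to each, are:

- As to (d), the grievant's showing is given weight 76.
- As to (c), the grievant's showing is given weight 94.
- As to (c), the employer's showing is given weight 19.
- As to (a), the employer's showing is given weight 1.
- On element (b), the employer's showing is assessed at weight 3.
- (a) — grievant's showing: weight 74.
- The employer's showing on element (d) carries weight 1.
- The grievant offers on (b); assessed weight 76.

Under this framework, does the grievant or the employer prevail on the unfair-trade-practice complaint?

grievant

At Stage 1 the grievant must meet a substantially-more-likely showing (weight exceeds 72): on (a) the weight is 74 less the opposing 1 gives net 73, which does exceed 72, so (a) meets the standard; on (b) the weight is 76 less the opposing 3 gives net 73, > 72, so (b) meets the standard; on (c) the weight is 94 less the opposing 19 gives net 75, > 72, so (c) meets the standard; on (d) the weight is 76 less the opposing 1 gives net 75, > 72, so (d) meets the standard.
  The grievant carries the last stage.
Every stage carried; the grievant prevails.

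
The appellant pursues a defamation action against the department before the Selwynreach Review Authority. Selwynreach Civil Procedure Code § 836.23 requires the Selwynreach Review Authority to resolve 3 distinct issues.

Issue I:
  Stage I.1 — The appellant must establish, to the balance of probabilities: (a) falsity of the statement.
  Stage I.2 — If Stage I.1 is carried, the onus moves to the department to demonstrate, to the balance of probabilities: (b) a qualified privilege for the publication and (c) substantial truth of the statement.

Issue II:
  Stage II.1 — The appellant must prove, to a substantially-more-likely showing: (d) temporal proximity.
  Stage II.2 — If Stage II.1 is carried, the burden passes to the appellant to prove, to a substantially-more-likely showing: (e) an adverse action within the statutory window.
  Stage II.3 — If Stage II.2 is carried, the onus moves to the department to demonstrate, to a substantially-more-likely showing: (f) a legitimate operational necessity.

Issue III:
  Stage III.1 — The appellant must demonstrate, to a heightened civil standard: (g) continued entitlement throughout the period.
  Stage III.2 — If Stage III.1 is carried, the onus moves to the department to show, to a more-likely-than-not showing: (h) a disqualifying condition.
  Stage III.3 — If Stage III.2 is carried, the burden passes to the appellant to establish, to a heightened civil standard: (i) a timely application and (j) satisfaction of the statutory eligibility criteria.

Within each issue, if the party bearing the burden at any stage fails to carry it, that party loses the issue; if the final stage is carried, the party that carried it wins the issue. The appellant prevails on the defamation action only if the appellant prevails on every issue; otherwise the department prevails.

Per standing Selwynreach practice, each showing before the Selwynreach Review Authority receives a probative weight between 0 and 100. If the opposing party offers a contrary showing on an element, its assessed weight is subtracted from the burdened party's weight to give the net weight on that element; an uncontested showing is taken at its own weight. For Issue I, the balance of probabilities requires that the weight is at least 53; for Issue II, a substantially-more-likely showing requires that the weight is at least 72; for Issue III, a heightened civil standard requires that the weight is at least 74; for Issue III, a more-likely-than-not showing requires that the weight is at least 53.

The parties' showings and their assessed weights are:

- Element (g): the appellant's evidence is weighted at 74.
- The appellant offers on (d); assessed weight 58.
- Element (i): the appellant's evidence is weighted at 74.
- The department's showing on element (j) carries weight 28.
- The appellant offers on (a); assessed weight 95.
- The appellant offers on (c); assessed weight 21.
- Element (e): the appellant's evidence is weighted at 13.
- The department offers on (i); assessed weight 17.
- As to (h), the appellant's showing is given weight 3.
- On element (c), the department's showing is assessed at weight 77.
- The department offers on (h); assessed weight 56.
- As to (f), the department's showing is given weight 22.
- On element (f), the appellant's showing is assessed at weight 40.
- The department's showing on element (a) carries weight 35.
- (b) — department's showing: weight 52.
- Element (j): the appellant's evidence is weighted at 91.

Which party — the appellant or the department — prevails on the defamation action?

— Issue I —
Stage I.1 (appellant, the balance of probabilities, weight is at least 53): (a) net 95−35=60 ≥ 53 — meets.
  The appellant carries Stage I.1; the department now bears the burden.
Stage I.2 (department, the balance of probabilities, weight is at least 53): (b) 52 < 53 — fails; (c) net 77−21=56 ≥ 53 — meets.
  Not every element is met, so the department fails to carry Stage I.2.
So the appellant prevails on this issue.
— Issue II —
At Stage II.1 the appellant must meet a substantially-more-likely showing (weight is at least 72): on (d) the weight is 58, < 72, so (d) does not meet the standard.
  Not every element is met, so the appellant fails to carry Stage II.1.
The department prevails on this issue.
— Issue III —
At Stage III.1 the appellant must meet a heightened civil standard (weight is at least 74): on (g) the weight is 74, which does reach 74, so (g) meets the standard.
  All elements met. The burden passes to the department.
At Stage III.2 the department must meet a more-likely-than-not showing (weight is at least 53): on (h) the weight is 56 less the opposing 3 gives net 53, ≥ 53, so (h) meets the standard.
  Stage III.2 carried; the burden shifts to the appellant.
At Stage III.3 the appellant must meet a heightened civil standard (weight is at least 74): on (i) the weight is 74 less the opposing 17 gives net 57, < 74, so (i) does not meet the standard; on (j) the weight is 91 less the opposing 28 gives net 63, < 74, so (j) does not meet the standard.
  Not every element is met, so the appellant fails to carry Stage III.3.
The department prevails on this issue.
Per-issue: Issue I → appellant; Issue II → department; Issue III → department. The appellant must prevail on every issue; overall, the department prevails.

department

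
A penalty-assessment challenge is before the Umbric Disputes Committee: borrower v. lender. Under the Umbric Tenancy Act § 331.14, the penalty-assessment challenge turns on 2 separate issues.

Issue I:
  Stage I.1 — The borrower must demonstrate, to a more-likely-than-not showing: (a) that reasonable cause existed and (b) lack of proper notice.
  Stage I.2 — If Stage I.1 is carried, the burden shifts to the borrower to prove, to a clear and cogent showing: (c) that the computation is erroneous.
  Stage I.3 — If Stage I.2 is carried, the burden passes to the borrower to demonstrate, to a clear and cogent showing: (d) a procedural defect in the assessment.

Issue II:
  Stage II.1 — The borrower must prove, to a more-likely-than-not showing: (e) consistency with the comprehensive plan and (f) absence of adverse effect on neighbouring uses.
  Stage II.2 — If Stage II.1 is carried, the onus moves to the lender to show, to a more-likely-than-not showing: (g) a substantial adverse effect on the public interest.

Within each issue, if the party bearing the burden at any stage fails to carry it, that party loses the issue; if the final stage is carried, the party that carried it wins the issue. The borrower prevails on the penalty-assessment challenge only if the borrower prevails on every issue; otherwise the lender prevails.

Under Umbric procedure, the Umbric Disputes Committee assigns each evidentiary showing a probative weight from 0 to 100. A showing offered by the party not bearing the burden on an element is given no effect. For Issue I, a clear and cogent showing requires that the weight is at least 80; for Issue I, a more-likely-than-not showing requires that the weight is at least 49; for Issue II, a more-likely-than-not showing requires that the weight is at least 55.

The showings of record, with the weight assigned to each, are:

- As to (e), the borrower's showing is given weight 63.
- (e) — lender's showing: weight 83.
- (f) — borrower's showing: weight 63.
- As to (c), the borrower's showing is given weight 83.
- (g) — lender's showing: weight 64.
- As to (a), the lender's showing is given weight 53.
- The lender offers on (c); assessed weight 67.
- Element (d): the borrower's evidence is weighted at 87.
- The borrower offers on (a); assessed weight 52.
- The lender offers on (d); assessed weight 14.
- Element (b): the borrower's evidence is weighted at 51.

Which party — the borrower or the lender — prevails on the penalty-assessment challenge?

lender

— Issue I —
Stage I.1 — burden on borrower; standard: a more-likely-than-not showing (weight is at least 49).
    (a): 52 (lender's 53 disregarded) ≥ 49 [met]
    (b): 51 ≥ 49 [met]
  Stage I.1 is satisfied; the borrower continues to bear the burden.
Stage I.2 — burden on borrower; standard: a clear and cogent showing (weight is at least 80).
    (c): 83 (lender's 67 disregarded) ≥ 80 [met]
  Stage I.2 is satisfied; the borrower continues to bear the burden.
Stage I.3 — burden on borrower; standard: a clear and cogent showing (weight is at least 80).
    (d): 87 (lender's 14 disregarded) ≥ 80 [met]
  All elements met at the final stage.
With every stage satisfied, the borrower prevails on this issue.
— Issue II —
Stage II.1 — burden on borrower; standard: a more-likely-than-not showing (weight is at least 55).
    (e): 63 (lender's 83 disregarded) ≥ 55 [met]
    (f): 63 ≥ 55 [met]
  The borrower carries Stage II.1; the lender now bears the burden.
Stage II.2 — burden on lender; standard: a more-likely-than-not showing (weight is at least 55).
    (g): 64 ≥ 55 [met]
  Stage II.2 carried; the final stage is satisfied.
With every stage satisfied, the lender prevails on this issue.
Per-issue: Issue I → borrower; Issue II → lender. The borrower must prevail on every issue; overall, the lender prevails.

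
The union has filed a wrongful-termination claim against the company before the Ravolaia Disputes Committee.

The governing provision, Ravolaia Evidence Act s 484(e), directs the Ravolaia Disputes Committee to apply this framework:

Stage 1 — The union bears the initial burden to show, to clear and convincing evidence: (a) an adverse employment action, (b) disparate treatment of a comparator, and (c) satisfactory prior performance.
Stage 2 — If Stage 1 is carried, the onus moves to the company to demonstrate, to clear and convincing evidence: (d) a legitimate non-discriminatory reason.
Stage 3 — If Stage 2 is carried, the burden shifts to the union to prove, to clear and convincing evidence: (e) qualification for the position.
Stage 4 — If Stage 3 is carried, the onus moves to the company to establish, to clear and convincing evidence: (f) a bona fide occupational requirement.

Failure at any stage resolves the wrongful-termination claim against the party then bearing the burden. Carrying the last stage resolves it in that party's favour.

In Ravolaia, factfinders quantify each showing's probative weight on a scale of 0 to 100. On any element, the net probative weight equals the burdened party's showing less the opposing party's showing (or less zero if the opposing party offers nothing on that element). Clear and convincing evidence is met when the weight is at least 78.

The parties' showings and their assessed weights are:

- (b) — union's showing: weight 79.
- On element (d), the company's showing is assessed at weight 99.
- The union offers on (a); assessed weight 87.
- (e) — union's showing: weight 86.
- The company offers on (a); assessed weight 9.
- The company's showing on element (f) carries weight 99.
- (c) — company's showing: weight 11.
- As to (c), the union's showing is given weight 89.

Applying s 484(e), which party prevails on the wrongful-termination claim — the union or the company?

company

At Stage 1 the union must meet clear and convincing evidence (weight is at least 78): on (a) the weight is 87 less the opposing 9 gives net 78, which does reach 78, so (a) meets the standard; on (b) the weight is 79, ≥ 78, so (b) meets the standard; on (c) the weight is 89 less the opposing 11 gives net 78, ≥ 78, so (c) meets the standard.
  Stage 1 is satisfied; the onus moves to the company.
At Stage 2 the company must meet clear and convincing evidence (weight is at least 78): on (d) the weight is 99, which does reach 78, so (d) meets the standard.
  The company carries Stage 2; the union now bears the burden.
At Stage 3 the union must meet clear and convincing evidence (weight is at least 78): on (e) the weight is 86, which does reach 78, so (e) meets the standard.
  Stage 3 carried; the burden shifts to the company.
At Stage 4 the company must meet clear and convincing evidence (weight is at least 78): on (f) the weight is 99, ≥ 78, so (f) meets the standard.
  The company carries the last stage.
With every stage satisfied, the company prevails.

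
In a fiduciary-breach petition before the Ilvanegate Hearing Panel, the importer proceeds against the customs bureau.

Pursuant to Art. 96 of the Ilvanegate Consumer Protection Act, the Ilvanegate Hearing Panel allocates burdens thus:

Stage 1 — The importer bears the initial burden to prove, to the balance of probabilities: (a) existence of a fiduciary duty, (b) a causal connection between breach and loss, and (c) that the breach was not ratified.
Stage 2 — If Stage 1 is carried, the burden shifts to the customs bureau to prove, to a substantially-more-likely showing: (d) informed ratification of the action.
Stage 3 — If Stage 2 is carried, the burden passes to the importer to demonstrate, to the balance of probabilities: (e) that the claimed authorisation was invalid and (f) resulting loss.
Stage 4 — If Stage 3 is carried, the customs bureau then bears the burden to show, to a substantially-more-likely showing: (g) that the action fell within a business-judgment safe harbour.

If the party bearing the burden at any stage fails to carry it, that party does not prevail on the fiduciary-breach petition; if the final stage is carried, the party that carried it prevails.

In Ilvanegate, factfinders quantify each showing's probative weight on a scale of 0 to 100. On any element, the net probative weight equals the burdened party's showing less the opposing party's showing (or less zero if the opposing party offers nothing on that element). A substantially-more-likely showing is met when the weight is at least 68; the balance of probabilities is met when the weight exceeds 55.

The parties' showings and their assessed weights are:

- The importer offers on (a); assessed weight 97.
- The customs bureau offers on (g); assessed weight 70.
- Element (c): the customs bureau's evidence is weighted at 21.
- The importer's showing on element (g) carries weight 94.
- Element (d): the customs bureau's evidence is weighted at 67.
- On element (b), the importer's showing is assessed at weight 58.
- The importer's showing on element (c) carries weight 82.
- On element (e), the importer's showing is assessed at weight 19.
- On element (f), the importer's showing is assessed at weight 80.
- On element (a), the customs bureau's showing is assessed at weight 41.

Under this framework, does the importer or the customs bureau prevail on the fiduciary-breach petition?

Stage 1 — burden on importer; standard: the balance of probabilities (weight exceeds 55).
    (a): 97 − 41 = 56 > 55 [met]
    (b): 58 > 55 [met]
    (c): 82 − 21 = 61 > 55 [met]
  Stage 1 is satisfied; the onus moves to the customs bureau.
Stage 2 — burden on customs bureau; standard: a substantially-more-likely showing (weight is at least 68).
    (d): 67 < 68 [not met]
  Not every element is met, so the customs bureau fails to carry Stage 2.
So the importer prevails.

importer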